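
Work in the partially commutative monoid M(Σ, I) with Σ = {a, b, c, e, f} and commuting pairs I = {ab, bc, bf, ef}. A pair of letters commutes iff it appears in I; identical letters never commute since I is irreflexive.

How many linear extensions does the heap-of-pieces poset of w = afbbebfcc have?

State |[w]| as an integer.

0(a) covers ∅
1(f) covers 0:a
2(b) covers ∅
3(b) covers 2:b
4(e) covers 0:a, 3:b
5(b) covers 4:e
6(f) covers 1:f
7(c) covers 4:e, 6:f
8(c) covers 7:c
floor of heap: 0:a, 2:b
completions by unplaced set U, small U first (add the entries for U minus each lowest piece of U):
  |U|=1: {5}:1  {8}:1
  |U|=2: {5,8}:2  {7,8}:1
  |U|=3: {5,7,8}:3  {6,7,8}:1
  |U|=4: {1,6,7,8}:1  {4,5,7,8}:3  {5,6,7,8}:4
  |U|=5: {1,5,6,7,8}:5  {3,4,5,7,8}:3  {4,5,6,7,8}:7
  |U|=6: {1,4,5,6,7,8}:12  {2,3,4,5,7,8}:3  {3,4,5,6,7,8}:10
  |U|=7: {0,1,4,5,6,7,8}:12  {1,3,4,5,6,7,8}:22  {2,3,4,5,6,7,8}:13
  start at 0(a): 35
  start at 2(b): 34
sum over floor = 69

69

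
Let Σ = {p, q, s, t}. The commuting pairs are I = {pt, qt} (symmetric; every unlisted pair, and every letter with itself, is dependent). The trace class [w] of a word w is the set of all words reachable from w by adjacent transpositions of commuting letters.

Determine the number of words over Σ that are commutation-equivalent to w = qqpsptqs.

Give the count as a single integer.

3

#0=q has no predecessor
#1=q depends on [0:q]
#2=p depends on [1:q]
#3=s depends on [2:p]
#4=p depends on [3:s]
#5=t depends on [3:s]
#6=q depends on [4:p]
#7=s depends on [5:t, 6:q]
sources: [0:q]
N(rest) = Σ N(rest − s) over sources s of rest; N(one piece) = 1:
  size 1 → [7]=1
  size 2 → [5,7]=1  [6,7]=1
  size 3 → [4,6,7]=1  [5,6,7]=2
  size 4 → [4,5,6,7]=3
  size 5 → [3,4,5,6,7]=3
  size 6 → [2,3,4,5,6,7]=3
  first=0(q) contributes 3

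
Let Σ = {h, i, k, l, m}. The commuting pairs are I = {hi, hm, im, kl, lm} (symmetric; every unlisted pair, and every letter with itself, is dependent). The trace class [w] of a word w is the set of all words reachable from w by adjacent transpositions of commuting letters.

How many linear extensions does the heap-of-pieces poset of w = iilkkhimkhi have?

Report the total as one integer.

piece 0:i — minimal
piece 1:i rests on {0:i}
piece 2:l rests on {1:i}
piece 3:k rests on {1:i}
piece 4:k rests on {3:k}
piece 5:h rests on {2:l, 4:k}
piece 6:i rests on {2:l, 4:k}
piece 7:m rests on {4:k}
piece 8:k rests on {5:h, 6:i, 7:m}
piece 9:h rests on {8:k}
piece 10:i rests on {8:k}
minimal pieces: {0:i}
ways to finish when only these pieces remain (= sum over removing one remaining piece with nothing left below it):
  1 left: {9}→1  {10}→1
  2 left: {9,10}→2
  3 left: {8,9,10}→2
  4 left: {5,8,9,10}→2  {6,8,9,10}→2  {7,8,9,10}→2
  5 left: {5,6,8,9,10}→4  {5,7,8,9,10}→4  {6,7,8,9,10}→4
  6 left: {2,5,6,8,9,10}→4  {5,6,7,8,9,10}→12
  7 left: {2,5,6,7,8,9,10}→16  {4,5,6,7,8,9,10}→12
  8 left: {2,4,5,6,7,8,9,10}→28  {3,4,5,6,7,8,9,10}→12
  9 left: {2,3,4,5,6,7,8,9,10}→40
  placing 0:i first → 40 extensions

40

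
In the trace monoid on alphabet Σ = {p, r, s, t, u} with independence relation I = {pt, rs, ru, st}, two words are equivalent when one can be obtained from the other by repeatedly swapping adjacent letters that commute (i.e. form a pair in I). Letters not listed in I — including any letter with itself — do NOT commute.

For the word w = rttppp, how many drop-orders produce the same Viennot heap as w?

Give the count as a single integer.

#0=r has no predecessor
#1=t depends on [0:r]
#2=t depends on [1:t]
#3=p depends on [0:r]
#4=p depends on [3:p]
#5=p depends on [4:p]
sources: [0:r]
N(rest) = Σ N(rest − s) over sources s of rest; N(one piece) = 1:
  size 1 → [2]=1  [5]=1
  size 2 → [1,2]=1  [2,5]=2  [4,5]=1
  size 3 → [1,2,5]=3  [2,4,5]=3  [3,4,5]=1
  size 4 → [1,2,4,5]=6  [2,3,4,5]=4
  first=0(r) contributes 10

10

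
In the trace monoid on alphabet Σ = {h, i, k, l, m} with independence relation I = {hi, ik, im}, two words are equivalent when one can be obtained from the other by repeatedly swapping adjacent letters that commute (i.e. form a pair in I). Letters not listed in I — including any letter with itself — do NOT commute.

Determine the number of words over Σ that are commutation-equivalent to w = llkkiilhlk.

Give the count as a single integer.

piece 0:l — minimal
piece 1:l rests on {0:l}
piece 2:k rests on {1:l}
piece 3:k rests on {2:k}
piece 4:i rests on {1:l}
piece 5:i rests on {4:i}
piece 6:l rests on {3:k, 5:i}
piece 7:h rests on {6:l}
piece 8:l rests on {7:h}
piece 9:k rests on {8:l}
minimal pieces: {0:l}
ways to finish when only these pieces remain (= sum over removing one remaining piece with nothing left below it):
  1 left: {9}→1
  2 left: {8,9}→1
  3 left: {7,8,9}→1
  4 left: {6,7,8,9}→1
  5 left: {3,6,7,8,9}→1  {5,6,7,8,9}→1
  6 left: {2,3,6,7,8,9}→1  {3,5,6,7,8,9}→2  {4,5,6,7,8,9}→1
  7 left: {2,3,5,6,7,8,9}→3  {3,4,5,6,7,8,9}→3
  8 left: {2,3,4,5,6,7,8,9}→6
  placing 0:l first → 6 extensions

6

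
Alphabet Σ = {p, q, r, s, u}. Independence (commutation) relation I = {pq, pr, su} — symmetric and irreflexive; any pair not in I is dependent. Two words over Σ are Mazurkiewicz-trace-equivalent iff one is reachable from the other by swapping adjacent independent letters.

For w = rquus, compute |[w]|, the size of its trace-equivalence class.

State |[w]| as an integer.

piece 0:r — minimal
piece 1:q rests on {0:r}
piece 2:u rests on {1:q}
piece 3:u rests on {2:u}
piece 4:s rests on {1:q}
minimal pieces: {0:r}
ways to finish when only these pieces remain (= sum over removing one remaining piece with nothing left below it):
  1 left: {3}→1  {4}→1
  2 left: {2,3}→1  {3,4}→2
  3 left: {2,3,4}→3
  placing 0:r first → 3 extensions

3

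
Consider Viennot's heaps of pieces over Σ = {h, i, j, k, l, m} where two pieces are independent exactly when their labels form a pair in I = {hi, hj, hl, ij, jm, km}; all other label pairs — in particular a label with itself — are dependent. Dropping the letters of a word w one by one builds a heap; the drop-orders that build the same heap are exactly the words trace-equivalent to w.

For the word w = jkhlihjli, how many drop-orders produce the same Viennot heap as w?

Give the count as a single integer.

42

0(j) covers ∅
1(k) covers 0:j
2(h) covers 1:k
3(l) covers 1:k
4(i) covers 3:l
5(h) covers 2:h
6(j) covers 3:l
7(l) covers 4:i, 6:j
8(i) covers 7:l
floor of heap: 0:j
completions by unplaced set U, small U first (add the entries for U minus each lowest piece of U):
  |U|=1: {5}:1  {8}:1
  |U|=2: {2,5}:1  {5,8}:2  {7,8}:1
  |U|=3: {2,5,8}:3  {4,7,8}:1  {5,7,8}:3  {6,7,8}:1
  |U|=4: {2,5,7,8}:6  {4,5,7,8}:4  {4,6,7,8}:2  {5,6,7,8}:4
  |U|=5: {2,4,5,7,8}:10  {2,5,6,7,8}:10  {3,4,6,7,8}:2  {4,5,6,7,8}:10
  |U|=6: {2,4,5,6,7,8}:30  {3,4,5,6,7,8}:12
  |U|=7: {2,3,4,5,6,7,8}:42
  start at 0(j): 42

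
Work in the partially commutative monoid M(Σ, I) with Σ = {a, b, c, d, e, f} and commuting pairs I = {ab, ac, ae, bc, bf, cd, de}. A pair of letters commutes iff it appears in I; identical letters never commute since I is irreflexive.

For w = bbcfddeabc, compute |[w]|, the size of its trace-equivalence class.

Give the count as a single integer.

156

drop 0:b onto floor
drop 1:b onto {0:b}
drop 2:c onto floor
drop 3:f onto {2:c}
drop 4:d onto {1:b, 3:f}
drop 5:d onto {4:d}
drop 6:e onto {1:b, 3:f}
drop 7:a onto {5:d}
drop 8:b onto {5:d, 6:e}
drop 9:c onto {6:e}
ground layer = {0:b, 2:c}
drop-orders for the pieces not yet dropped (sum over which currently-grounded one goes next):
  1 to go: {7} 1  {8} 1  {9} 1
  2 to go: {7,8} 2  {7,9} 2  {8,9} 2
  3 to go: {5,7,8} 2  {6,8,9} 2  {7,8,9} 6
  4 to go: {4,5,7,8} 2  {5,7,8,9} 8  {6,7,8,9} 8
  5 to go: {4,5,7,8,9} 10  {5,6,7,8,9} 16
  6 to go: {4,5,6,7,8,9} 26
  7 to go: {1,4,5,6,7,8,9} 26  {3,4,5,6,7,8,9} 26
  8 to go: {0,1,4,5,6,7,8,9} 26  {1,3,4,5,6,7,8,9} 52  {2,3,4,5,6,7,8,9} 26
  if 0:b drops first: 78 orders
  if 2:c drops first: 78 orders
heap linearizations: 156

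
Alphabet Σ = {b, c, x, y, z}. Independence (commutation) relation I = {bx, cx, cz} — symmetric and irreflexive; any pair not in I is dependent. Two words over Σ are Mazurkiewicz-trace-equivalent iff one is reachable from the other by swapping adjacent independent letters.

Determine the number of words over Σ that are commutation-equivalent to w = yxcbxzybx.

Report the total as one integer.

12

piece 0:y — minimal
piece 1:x rests on {0:y}
piece 2:c rests on {0:y}
piece 3:b rests on {2:c}
piece 4:x rests on {1:x}
piece 5:z rests on {3:b, 4:x}
piece 6:y rests on {5:z}
piece 7:b rests on {6:y}
piece 8:x rests on {6:y}
minimal pieces: {0:y}
ways to finish when only these pieces remain (= sum over removing one remaining piece with nothing left below it):
  1 left: {7}→1  {8}→1
  2 left: {7,8}→2
  3 left: {6,7,8}→2
  4 left: {5,6,7,8}→2
  5 left: {3,5,6,7,8}→2  {4,5,6,7,8}→2
  6 left: {1,4,5,6,7,8}→2  {2,3,5,6,7,8}→2  {3,4,5,6,7,8}→4
  7 left: {1,3,4,5,6,7,8}→6  {2,3,4,5,6,7,8}→6
  placing 0:y first → 12 extensions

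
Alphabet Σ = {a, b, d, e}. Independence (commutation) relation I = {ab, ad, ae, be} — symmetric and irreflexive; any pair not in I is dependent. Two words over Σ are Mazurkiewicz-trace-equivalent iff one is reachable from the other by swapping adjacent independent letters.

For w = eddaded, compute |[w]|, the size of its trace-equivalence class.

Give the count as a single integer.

drop 0:e onto floor
drop 1:d onto {0:e}
drop 2:d onto {1:d}
drop 3:a onto floor
drop 4:d onto {2:d}
drop 5:e onto {4:d}
drop 6:d onto {5:e}
ground layer = {0:e, 3:a}
drop-orders for the pieces not yet dropped (sum over which currently-grounded one goes next):
  1 to go: {3} 1  {6} 1
  2 to go: {3,6} 2  {5,6} 1
  3 to go: {3,5,6} 3  {4,5,6} 1
  4 to go: {2,4,5,6} 1  {3,4,5,6} 4
  5 to go: {1,2,4,5,6} 1  {2,3,4,5,6} 5
  if 0:e drops first: 6 orders
  if 3:a drops first: 1 orders
heap linearizations: 7

7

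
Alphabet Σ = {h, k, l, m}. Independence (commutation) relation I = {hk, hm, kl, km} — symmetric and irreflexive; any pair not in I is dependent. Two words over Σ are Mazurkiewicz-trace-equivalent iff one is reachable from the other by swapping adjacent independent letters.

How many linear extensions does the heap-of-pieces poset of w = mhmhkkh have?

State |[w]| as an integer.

drop 0:m onto floor
drop 1:h onto floor
drop 2:m onto {0:m}
drop 3:h onto {1:h}
drop 4:k onto floor
drop 5:k onto {4:k}
drop 6:h onto {3:h}
ground layer = {0:m, 1:h, 4:k}
drop-orders for the pieces not yet dropped (sum over which currently-grounded one goes next):
  1 to go: {2} 1  {5} 1  {6} 1
  2 to go: {0,2} 1  {2,5} 2  {2,6} 2  {3,6} 1  {4,5} 1  {5,6} 2
  3 to go: {0,2,5} 3  {0,2,6} 3  {1,3,6} 1  {2,3,6} 3  {2,4,5} 3  {2,5,6} 6  {3,5,6} 3  {4,5,6} 3
  4 to go: {0,2,3,6} 6  {0,2,4,5} 6  {0,2,5,6} 12  {1,2,3,6} 4  {1,3,5,6} 4  {2,3,5,6} 12  {2,4,5,6} 12  {3,4,5,6} 6
  5 to go: {0,1,2,3,6} 10  {0,2,3,5,6} 30  {0,2,4,5,6} 30  {1,2,3,5,6} 20  {1,3,4,5,6} 10  {2,3,4,5,6} 30
  if 0:m drops first: 60 orders
  if 1:h drops first: 90 orders
  if 4:k drops first: 60 orders
heap linearizations: 210

210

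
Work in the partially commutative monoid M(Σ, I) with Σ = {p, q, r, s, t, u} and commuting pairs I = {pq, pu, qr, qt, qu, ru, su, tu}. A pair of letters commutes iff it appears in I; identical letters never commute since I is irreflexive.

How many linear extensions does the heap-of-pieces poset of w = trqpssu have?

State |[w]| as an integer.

piece 0:t — minimal
piece 1:r rests on {0:t}
piece 2:q — minimal
piece 3:p rests on {1:r}
piece 4:s rests on {2:q, 3:p}
piece 5:s rests on {4:s}
piece 6:u — minimal
minimal pieces: {0:t, 2:q, 6:u}
ways to finish when only these pieces remain (= sum over removing one remaining piece with nothing left below it):
  1 left: {5}→1  {6}→1
  2 left: {4,5}→1  {5,6}→2
  3 left: {2,4,5}→1  {3,4,5}→1  {4,5,6}→3
  4 left: {1,3,4,5}→1  {2,3,4,5}→2  {2,4,5,6}→4  {3,4,5,6}→4
  5 left: {0,1,3,4,5}→1  {1,2,3,4,5}→3  {1,3,4,5,6}→5  {2,3,4,5,6}→10
  placing 0:t first → 18 extensions
  placing 2:q first → 6 extensions
  placing 6:u first → 4 extensions
total linear extensions = 28

28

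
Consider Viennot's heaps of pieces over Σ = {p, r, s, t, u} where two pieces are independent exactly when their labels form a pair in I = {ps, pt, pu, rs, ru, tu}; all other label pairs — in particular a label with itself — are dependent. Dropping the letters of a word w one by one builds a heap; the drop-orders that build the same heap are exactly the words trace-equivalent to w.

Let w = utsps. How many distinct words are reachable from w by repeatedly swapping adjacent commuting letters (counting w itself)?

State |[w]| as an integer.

0(u) covers ∅
1(t) covers ∅
2(s) covers 0:u, 1:t
3(p) covers ∅
4(s) covers 2:s
floor of heap: 0:u, 1:t, 3:p
completions by unplaced set U, small U first (add the entries for U minus each lowest piece of U):
  |U|=1: {3}:1  {4}:1
  |U|=2: {2,4}:1  {3,4}:2
  |U|=3: {0,2,4}:1  {1,2,4}:1  {2,3,4}:3
  start at 0(u): 4
  start at 1(t): 4
  start at 3(p): 2
sum over floor = 10

10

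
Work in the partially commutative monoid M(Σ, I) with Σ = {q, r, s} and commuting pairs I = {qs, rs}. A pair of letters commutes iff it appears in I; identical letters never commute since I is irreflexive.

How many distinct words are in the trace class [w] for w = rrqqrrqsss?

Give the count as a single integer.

piece 0:r — minimal
piece 1:r rests on {0:r}
piece 2:q rests on {1:r}
piece 3:q rests on {2:q}
piece 4:r rests on {3:q}
piece 5:r rests on {4:r}
piece 6:q rests on {5:r}
piece 7:s — minimal
piece 8:s rests on {7:s}
piece 9:s rests on {8:s}
minimal pieces: {0:r, 7:s}
ways to finish when only these pieces remain (= sum over removing one remaining piece with nothing left below it):
  1 left: {6}→1  {9}→1
  2 left: {5,6}→1  {6,9}→2  {8,9}→1
  3 left: {4,5,6}→1  {5,6,9}→3  {6,8,9}→3  {7,8,9}→1
  4 left: {3,4,5,6}→1  {4,5,6,9}→4  {5,6,8,9}→6  {6,7,8,9}→4
  5 left: {2,3,4,5,6}→1  {3,4,5,6,9}→5  {4,5,6,8,9}→10  {5,6,7,8,9}→10
  6 left: {1,2,3,4,5,6}→1  {2,3,4,5,6,9}→6  {3,4,5,6,8,9}→15  {4,5,6,7,8,9}→20
  7 left: {0,1,2,3,4,5,6}→1  {1,2,3,4,5,6,9}→7  {2,3,4,5,6,8,9}→21  {3,4,5,6,7,8,9}→35
  8 left: {0,1,2,3,4,5,6,9}→8  {1,2,3,4,5,6,8,9}→28  {2,3,4,5,6,7,8,9}→56
  placing 0:r first → 84 extensions
  placing 7:s first → 36 extensions
total linear extensions = 120

120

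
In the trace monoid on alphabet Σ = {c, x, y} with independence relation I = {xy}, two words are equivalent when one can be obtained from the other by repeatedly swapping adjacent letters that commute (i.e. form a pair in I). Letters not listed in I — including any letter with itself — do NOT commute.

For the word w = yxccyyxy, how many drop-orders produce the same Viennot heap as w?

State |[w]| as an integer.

8

drop 0:y onto floor
drop 1:x onto floor
drop 2:c onto {0:y, 1:x}
drop 3:c onto {2:c}
drop 4:y onto {3:c}
drop 5:y onto {4:y}
drop 6:x onto {3:c}
drop 7:y onto {5:y}
ground layer = {0:y, 1:x}
drop-orders for the pieces not yet dropped (sum over which currently-grounded one goes next):
  1 to go: {6} 1  {7} 1
  2 to go: {5,7} 1  {6,7} 2
  3 to go: {4,5,7} 1  {5,6,7} 3
  4 to go: {4,5,6,7} 4
  5 to go: {3,4,5,6,7} 4
  6 to go: {2,3,4,5,6,7} 4
  if 0:y drops first: 4 orders
  if 1:x drops first: 4 orders
heap linearizations: 8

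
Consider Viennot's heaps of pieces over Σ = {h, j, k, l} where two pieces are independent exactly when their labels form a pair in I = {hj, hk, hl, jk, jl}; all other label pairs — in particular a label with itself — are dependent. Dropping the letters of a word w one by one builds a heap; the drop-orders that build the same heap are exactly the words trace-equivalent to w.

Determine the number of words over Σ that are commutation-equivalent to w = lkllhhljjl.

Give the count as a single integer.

1260

piece 0:l — minimal
piece 1:k rests on {0:l}
piece 2:l rests on {1:k}
piece 3:l rests on {2:l}
piece 4:h — minimal
piece 5:h rests on {4:h}
piece 6:l rests on {3:l}
piece 7:j — minimal
piece 8:j rests on {7:j}
piece 9:l rests on {6:l}
minimal pieces: {0:l, 4:h, 7:j}
ways to finish when only these pieces remain (= sum over removing one remaining piece with nothing left below it):
  1 left: {5}→1  {8}→1  {9}→1
  2 left: {4,5}→1  {5,8}→2  {5,9}→2  {6,9}→1  {7,8}→1  {8,9}→2
  3 left: {3,6,9}→1  {4,5,8}→3  {4,5,9}→3  {5,6,9}→3  {5,7,8}→3  {5,8,9}→6  {6,8,9}→3  {7,8,9}→3
  4 left: {2,3,6,9}→1  {3,5,6,9}→4  {3,6,8,9}→4  {4,5,6,9}→6  {4,5,7,8}→6  {4,5,8,9}→12  {5,6,8,9}→12  {5,7,8,9}→12  {6,7,8,9}→6
  5 left: {1,2,3,6,9}→1  {2,3,5,6,9}→5  {2,3,6,8,9}→5  {3,4,5,6,9}→10  {3,5,6,8,9}→20  {3,6,7,8,9}→10  {4,5,6,8,9}→30  {4,5,7,8,9}→30  {5,6,7,8,9}→30
  6 left: {0,1,2,3,6,9}→1  {1,2,3,5,6,9}→6  {1,2,3,6,8,9}→6  {2,3,4,5,6,9}→15  {2,3,5,6,8,9}→30  {2,3,6,7,8,9}→15  {3,4,5,6,8,9}→60  {3,5,6,7,8,9}→60  {4,5,6,7,8,9}→90
  7 left: {0,1,2,3,5,6,9}→7  {0,1,2,3,6,8,9}→7  {1,2,3,4,5,6,9}→21  {1,2,3,5,6,8,9}→42  {1,2,3,6,7,8,9}→21  {2,3,4,5,6,8,9}→105  {2,3,5,6,7,8,9}→105  {3,4,5,6,7,8,9}→210
  8 left: {0,1,2,3,4,5,6,9}→28  {0,1,2,3,5,6,8,9}→56  {0,1,2,3,6,7,8,9}→28  {1,2,3,4,5,6,8,9}→168  {1,2,3,5,6,7,8,9}→168  {2,3,4,5,6,7,8,9}→420
  placing 0:l first → 756 extensions
  placing 4:h first → 252 extensions
  placing 7:j first → 252 extensions
total linear extensions = 1260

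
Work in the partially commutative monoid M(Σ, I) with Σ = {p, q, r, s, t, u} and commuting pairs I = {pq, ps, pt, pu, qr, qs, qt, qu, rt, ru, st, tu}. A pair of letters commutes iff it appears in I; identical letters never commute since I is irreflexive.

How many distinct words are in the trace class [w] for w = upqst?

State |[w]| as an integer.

drop 0:u onto floor
drop 1:p onto floor
drop 2:q onto floor
drop 3:s onto {0:u}
drop 4:t onto floor
ground layer = {0:u, 1:p, 2:q, 4:t}
drop-orders for the pieces not yet dropped (sum over which currently-grounded one goes next):
  1 to go: {1} 1  {2} 1  {3} 1  {4} 1
  2 to go: {0,3} 1  {1,2} 2  {1,3} 2  {1,4} 2  {2,3} 2  {2,4} 2  {3,4} 2
  3 to go: {0,1,3} 3  {0,2,3} 3  {0,3,4} 3  {1,2,3} 6  {1,2,4} 6  {1,3,4} 6  {2,3,4} 6
  if 0:u drops first: 24 orders
  if 1:p drops first: 12 orders
  if 2:q drops first: 12 orders
  if 4:t drops first: 12 orders
heap linearizations: 60

60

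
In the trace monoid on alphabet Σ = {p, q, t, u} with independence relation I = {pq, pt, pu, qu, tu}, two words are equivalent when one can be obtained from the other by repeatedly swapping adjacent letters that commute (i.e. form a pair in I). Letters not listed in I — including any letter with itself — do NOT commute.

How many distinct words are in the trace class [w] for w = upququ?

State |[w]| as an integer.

#0=u has no predecessor
#1=p has no predecessor
#2=q has no predecessor
#3=u depends on [0:u]
#4=q depends on [2:q]
#5=u depends on [3:u]
sources: [0:u, 1:p, 2:q]
N(rest) = Σ N(rest − s) over sources s of rest; N(one piece) = 1:
  size 1 → [1]=1  [4]=1  [5]=1
  size 2 → [1,4]=2  [1,5]=2  [2,4]=1  [3,5]=1  [4,5]=2
  size 3 → [0,3,5]=1  [1,2,4]=3  [1,3,5]=3  [1,4,5]=6  [2,4,5]=3  [3,4,5]=3
  size 4 → [0,1,3,5]=4  [0,3,4,5]=4  [1,2,4,5]=12  [1,3,4,5]=12  [2,3,4,5]=6
  first=0(u) contributes 30
  first=1(p) contributes 10
  first=2(q) contributes 20
|[w]| = 60

60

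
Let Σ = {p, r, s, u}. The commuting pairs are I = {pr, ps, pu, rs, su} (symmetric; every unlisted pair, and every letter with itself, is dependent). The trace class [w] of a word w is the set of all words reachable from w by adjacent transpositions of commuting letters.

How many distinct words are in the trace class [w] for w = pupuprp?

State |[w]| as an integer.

0(p) covers ∅
1(u) covers ∅
2(p) covers 0:p
3(u) covers 1:u
4(p) covers 2:p
5(r) covers 3:u
6(p) covers 4:p
floor of heap: 0:p, 1:u
completions by unplaced set U, small U first (add the entries for U minus each lowest piece of U):
  |U|=1: {5}:1  {6}:1
  |U|=2: {3,5}:1  {4,6}:1  {5,6}:2
  |U|=3: {1,3,5}:1  {2,4,6}:1  {3,5,6}:3  {4,5,6}:3
  |U|=4: {0,2,4,6}:1  {1,3,5,6}:4  {2,4,5,6}:4  {3,4,5,6}:6
  |U|=5: {0,2,4,5,6}:5  {1,3,4,5,6}:10  {2,3,4,5,6}:10
  start at 0(p): 20
  start at 1(u): 15
sum over floor = 35

35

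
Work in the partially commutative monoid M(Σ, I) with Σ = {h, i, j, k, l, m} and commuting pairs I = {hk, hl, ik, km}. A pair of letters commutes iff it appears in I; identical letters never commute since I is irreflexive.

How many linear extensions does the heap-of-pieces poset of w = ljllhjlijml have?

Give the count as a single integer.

drop 0:l onto floor
drop 1:j onto {0:l}
drop 2:l onto {1:j}
drop 3:l onto {2:l}
drop 4:h onto {1:j}
drop 5:j onto {3:l, 4:h}
drop 6:l onto {5:j}
drop 7:i onto {6:l}
drop 8:j onto {7:i}
drop 9:m onto {8:j}
drop 10:l onto {9:m}
ground layer = {0:l}
drop-orders for the pieces not yet dropped (sum over which currently-grounded one goes next):
  1 to go: {10} 1
  2 to go: {9,10} 1
  3 to go: {8,9,10} 1
  4 to go: {7,8,9,10} 1
  5 to go: {6,7,8,9,10} 1
  6 to go: {5,6,7,8,9,10} 1
  7 to go: {3,5,6,7,8,9,10} 1  {4,5,6,7,8,9,10} 1
  8 to go: {2,3,5,6,7,8,9,10} 1  {3,4,5,6,7,8,9,10} 2
  9 to go: {2,3,4,5,6,7,8,9,10} 3
  if 0:l drops first: 3 orders

3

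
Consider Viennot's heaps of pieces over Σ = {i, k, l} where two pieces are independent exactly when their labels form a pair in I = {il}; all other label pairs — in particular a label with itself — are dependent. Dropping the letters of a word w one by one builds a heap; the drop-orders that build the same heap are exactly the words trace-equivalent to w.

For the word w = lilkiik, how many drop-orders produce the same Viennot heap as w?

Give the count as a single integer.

#0=l has no predecessor
#1=i has no predecessor
#2=l depends on [0:l]
#3=k depends on [1:i, 2:l]
#4=i depends on [3:k]
#5=i depends on [4:i]
#6=k depends on [5:i]
sources: [0:l, 1:i]
N(rest) = Σ N(rest − s) over sources s of rest; N(one piece) = 1:
  size 1 → [6]=1
  size 2 → [5,6]=1
  size 3 → [4,5,6]=1
  size 4 → [3,4,5,6]=1
  size 5 → [1,3,4,5,6]=1  [2,3,4,5,6]=1
  first=0(l) contributes 2
  first=1(i) contributes 1
|[w]| = 3

3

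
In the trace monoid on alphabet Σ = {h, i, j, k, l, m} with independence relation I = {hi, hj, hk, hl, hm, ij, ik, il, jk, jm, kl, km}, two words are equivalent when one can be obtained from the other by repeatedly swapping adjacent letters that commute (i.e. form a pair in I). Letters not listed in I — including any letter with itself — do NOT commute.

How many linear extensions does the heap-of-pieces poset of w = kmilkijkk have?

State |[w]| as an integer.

#0=k has no predecessor
#1=m has no predecessor
#2=i depends on [1:m]
#3=l depends on [1:m]
#4=k depends on [0:k]
#5=i depends on [2:i]
#6=j depends on [3:l]
#7=k depends on [4:k]
#8=k depends on [7:k]
sources: [0:k, 1:m]
N(rest) = Σ N(rest − s) over sources s of rest; N(one piece) = 1:
  size 1 → [5]=1  [6]=1  [8]=1
  size 2 → [2,5]=1  [3,6]=1  [5,6]=2  [5,8]=2  [6,8]=2  [7,8]=1
  size 3 → [2,5,6]=3  [2,5,8]=3  [3,5,6]=3  [3,6,8]=3  [4,7,8]=1  [5,6,8]=6  [5,7,8]=3  [6,7,8]=3
  size 4 → [0,4,7,8]=1  [2,3,5,6]=6  [2,5,6,8]=12  [2,5,7,8]=6  [3,5,6,8]=12  [3,6,7,8]=6  [4,5,7,8]=4  [4,6,7,8]=4  [5,6,7,8]=12
  size 5 → [0,4,5,7,8]=5  [0,4,6,7,8]=5  [1,2,3,5,6]=6  [2,3,5,6,8]=30  [2,4,5,7,8]=10  [2,5,6,7,8]=30  [3,4,6,7,8]=10  [3,5,6,7,8]=30  [4,5,6,7,8]=20
  size 6 → [0,2,4,5,7,8]=15  [0,3,4,6,7,8]=15  [0,4,5,6,7,8]=30  [1,2,3,5,6,8]=36  [2,3,5,6,7,8]=90  [2,4,5,6,7,8]=60  [3,4,5,6,7,8]=60
  size 7 → [0,2,4,5,6,7,8]=105  [0,3,4,5,6,7,8]=105  [1,2,3,5,6,7,8]=126  [2,3,4,5,6,7,8]=210
  first=0(k) contributes 336
  first=1(m) contributes 420
|[w]| = 756

756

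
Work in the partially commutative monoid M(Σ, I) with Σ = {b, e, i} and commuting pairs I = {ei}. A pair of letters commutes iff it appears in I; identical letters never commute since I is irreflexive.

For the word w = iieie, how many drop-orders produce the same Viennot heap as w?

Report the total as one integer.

10

0(i) covers ∅
1(i) covers 0:i
2(e) covers ∅
3(i) covers 1:i
4(e) covers 2:e
floor of heap: 0:i, 2:e
completions by unplaced set U, small U first (add the entries for U minus each lowest piece of U):
  |U|=1: {3}:1  {4}:1
  |U|=2: {1,3}:1  {2,4}:1  {3,4}:2
  |U|=3: {0,1,3}:1  {1,3,4}:3  {2,3,4}:3
  start at 0(i): 6
  start at 2(e): 4
sum over floor = 10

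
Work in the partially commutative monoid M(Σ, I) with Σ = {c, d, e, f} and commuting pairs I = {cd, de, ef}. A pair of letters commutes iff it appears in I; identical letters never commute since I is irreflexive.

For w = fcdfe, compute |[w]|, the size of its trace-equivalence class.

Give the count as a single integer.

5

drop 0:f onto floor
drop 1:c onto {0:f}
drop 2:d onto {0:f}
drop 3:f onto {1:c, 2:d}
drop 4:e onto {1:c}
ground layer = {0:f}
drop-orders for the pieces not yet dropped (sum over which currently-grounded one goes next):
  1 to go: {3} 1  {4} 1
  2 to go: {2,3} 1  {3,4} 2
  3 to go: {1,3,4} 2  {2,3,4} 3
  if 0:f drops first: 5 orders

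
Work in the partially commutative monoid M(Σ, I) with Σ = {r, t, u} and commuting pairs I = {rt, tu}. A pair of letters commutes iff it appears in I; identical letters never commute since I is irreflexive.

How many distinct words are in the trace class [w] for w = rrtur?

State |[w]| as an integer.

piece 0:r — minimal
piece 1:r rests on {0:r}
piece 2:t — minimal
piece 3:u rests on {1:r}
piece 4:r rests on {3:u}
minimal pieces: {0:r, 2:t}
ways to finish when only these pieces remain (= sum over removing one remaining piece with nothing left below it):
  1 left: {2}→1  {4}→1
  2 left: {2,4}→2  {3,4}→1
  3 left: {1,3,4}→1  {2,3,4}→3
  placing 0:r first → 4 extensions
  placing 2:t first → 1 extensions
total linear extensions = 5

5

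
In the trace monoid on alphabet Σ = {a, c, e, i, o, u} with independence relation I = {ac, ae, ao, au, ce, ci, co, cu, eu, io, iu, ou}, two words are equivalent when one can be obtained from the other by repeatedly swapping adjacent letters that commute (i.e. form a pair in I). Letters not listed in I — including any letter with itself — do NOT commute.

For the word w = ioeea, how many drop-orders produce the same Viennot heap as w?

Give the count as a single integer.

#0=i has no predecessor
#1=o has no predecessor
#2=e depends on [0:i, 1:o]
#3=e depends on [2:e]
#4=a depends on [0:i]
sources: [0:i, 1:o]
N(rest) = Σ N(rest − s) over sources s of rest; N(one piece) = 1:
  size 1 → [3]=1  [4]=1
  size 2 → [2,3]=1  [3,4]=2
  size 3 → [1,2,3]=1  [2,3,4]=3
  first=0(i) contributes 4
  first=1(o) contributes 3
|[w]| = 7

7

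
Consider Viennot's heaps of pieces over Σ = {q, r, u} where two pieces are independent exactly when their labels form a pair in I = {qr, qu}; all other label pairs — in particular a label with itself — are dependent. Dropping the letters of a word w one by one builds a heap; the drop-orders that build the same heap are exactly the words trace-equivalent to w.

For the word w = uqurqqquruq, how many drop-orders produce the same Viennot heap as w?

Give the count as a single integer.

462

#0=u has no predecessor
#1=q has no predecessor
#2=u depends on [0:u]
#3=r depends on [2:u]
#4=q depends on [1:q]
#5=q depends on [4:q]
#6=q depends on [5:q]
#7=u depends on [3:r]
#8=r depends on [7:u]
#9=u depends on [8:r]
#10=q depends on [6:q]
sources: [0:u, 1:q]
N(rest) = Σ N(rest − s) over sources s of rest; N(one piece) = 1:
  size 1 → [9]=1  [10]=1
  size 2 → [6,10]=1  [8,9]=1  [9,10]=2
  size 3 → [5,6,10]=1  [6,9,10]=3  [7,8,9]=1  [8,9,10]=3
  size 4 → [3,7,8,9]=1  [4,5,6,10]=1  [5,6,9,10]=4  [6,8,9,10]=6  [7,8,9,10]=4
  size 5 → [1,4,5,6,10]=1  [2,3,7,8,9]=1  [3,7,8,9,10]=5  [4,5,6,9,10]=5  [5,6,8,9,10]=10  [6,7,8,9,10]=10
  size 6 → [0,2,3,7,8,9]=1  [1,4,5,6,9,10]=6  [2,3,7,8,9,10]=6  [3,6,7,8,9,10]=15  [4,5,6,8,9,10]=15  [5,6,7,8,9,10]=20
  size 7 → [0,2,3,7,8,9,10]=7  [1,4,5,6,8,9,10]=21  [2,3,6,7,8,9,10]=21  [3,5,6,7,8,9,10]=35  [4,5,6,7,8,9,10]=35
  size 8 → [0,2,3,6,7,8,9,10]=28  [1,4,5,6,7,8,9,10]=56  [2,3,5,6,7,8,9,10]=56  [3,4,5,6,7,8,9,10]=70
  size 9 → [0,2,3,5,6,7,8,9,10]=84  [1,3,4,5,6,7,8,9,10]=126  [2,3,4,5,6,7,8,9,10]=126
  first=0(u) contributes 252
  first=1(q) contributes 210
|[w]| = 462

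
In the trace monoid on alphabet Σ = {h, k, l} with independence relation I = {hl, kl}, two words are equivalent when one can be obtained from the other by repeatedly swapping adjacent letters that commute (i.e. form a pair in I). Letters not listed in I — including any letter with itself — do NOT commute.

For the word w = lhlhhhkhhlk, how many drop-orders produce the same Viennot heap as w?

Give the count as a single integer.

165

piece 0:l — minimal
piece 1:h — minimal
piece 2:l rests on {0:l}
piece 3:h rests on {1:h}
piece 4:h rests on {3:h}
piece 5:h rests on {4:h}
piece 6:k rests on {5:h}
piece 7:h rests on {6:k}
piece 8:h rests on {7:h}
piece 9:l rests on {2:l}
piece 10:k rests on {8:h}
minimal pieces: {0:l, 1:h}
ways to finish when only these pieces remain (= sum over removing one remaining piece with nothing left below it):
  1 left: {9}→1  {10}→1
  2 left: {2,9}→1  {8,10}→1  {9,10}→2
  3 left: {0,2,9}→1  {2,9,10}→3  {7,8,10}→1  {8,9,10}→3
  4 left: {0,2,9,10}→4  {2,8,9,10}→6  {6,7,8,10}→1  {7,8,9,10}→4
  5 left: {0,2,8,9,10}→10  {2,7,8,9,10}→10  {5,6,7,8,10}→1  {6,7,8,9,10}→5
  6 left: {0,2,7,8,9,10}→20  {2,6,7,8,9,10}→15  {4,5,6,7,8,10}→1  {5,6,7,8,9,10}→6
  7 left: {0,2,6,7,8,9,10}→35  {2,5,6,7,8,9,10}→21  {3,4,5,6,7,8,10}→1  {4,5,6,7,8,9,10}→7
  8 left: {0,2,5,6,7,8,9,10}→56  {1,3,4,5,6,7,8,10}→1  {2,4,5,6,7,8,9,10}→28  {3,4,5,6,7,8,9,10}→8
  9 left: {0,2,4,5,6,7,8,9,10}→84  {1,3,4,5,6,7,8,9,10}→9  {2,3,4,5,6,7,8,9,10}→36
  placing 0:l first → 45 extensions
  placing 1:h first → 120 extensions
total linear extensions = 165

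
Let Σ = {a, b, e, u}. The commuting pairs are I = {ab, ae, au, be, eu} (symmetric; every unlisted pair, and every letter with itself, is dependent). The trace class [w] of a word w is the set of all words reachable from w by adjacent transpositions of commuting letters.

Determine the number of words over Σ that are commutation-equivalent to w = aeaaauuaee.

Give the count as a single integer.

2520

drop 0:a onto floor
drop 1:e onto floor
drop 2:a onto {0:a}
drop 3:a onto {2:a}
drop 4:a onto {3:a}
drop 5:u onto floor
drop 6:u onto {5:u}
drop 7:a onto {4:a}
drop 8:e onto {1:e}
drop 9:e onto {8:e}
ground layer = {0:a, 1:e, 5:u}
drop-orders for the pieces not yet dropped (sum over which currently-grounded one goes next):
  1 to go: {6} 1  {7} 1  {9} 1
  2 to go: {4,7} 1  {5,6} 1  {6,7} 2  {6,9} 2  {7,9} 2  {8,9} 1
  3 to go: {1,8,9} 1  {3,4,7} 1  {4,6,7} 3  {4,7,9} 3  {5,6,7} 3  {5,6,9} 3  {6,7,9} 6  {6,8,9} 3  {7,8,9} 3
  4 to go: {1,6,8,9} 4  {1,7,8,9} 4  {2,3,4,7} 1  {3,4,6,7} 4  {3,4,7,9} 4  {4,5,6,7} 6  {4,6,7,9} 12  {4,7,8,9} 6  {5,6,7,9} 12  {5,6,8,9} 6  {6,7,8,9} 12
  5 to go: {0,2,3,4,7} 1  {1,4,7,8,9} 10  {1,5,6,8,9} 10  {1,6,7,8,9} 20  {2,3,4,6,7} 5  {2,3,4,7,9} 5  {3,4,5,6,7} 10  {3,4,6,7,9} 20  {3,4,7,8,9} 10  {4,5,6,7,9} 30  {4,6,7,8,9} 30  {5,6,7,8,9} 30
  6 to go: {0,2,3,4,6,7} 6  {0,2,3,4,7,9} 6  {1,3,4,7,8,9} 20  {1,4,6,7,8,9} 60  {1,5,6,7,8,9} 60  {2,3,4,5,6,7} 15  {2,3,4,6,7,9} 30  {2,3,4,7,8,9} 15  {3,4,5,6,7,9} 60  {3,4,6,7,8,9} 60  {4,5,6,7,8,9} 90
  7 to go: {0,2,3,4,5,6,7} 21  {0,2,3,4,6,7,9} 42  {0,2,3,4,7,8,9} 21  {1,2,3,4,7,8,9} 35  {1,3,4,6,7,8,9} 140  {1,4,5,6,7,8,9} 210  {2,3,4,5,6,7,9} 105  {2,3,4,6,7,8,9} 105  {3,4,5,6,7,8,9} 210
  8 to go: {0,1,2,3,4,7,8,9} 56  {0,2,3,4,5,6,7,9} 168  {0,2,3,4,6,7,8,9} 168  {1,2,3,4,6,7,8,9} 280  {1,3,4,5,6,7,8,9} 560  {2,3,4,5,6,7,8,9} 420
  if 0:a drops first: 1260 orders
  if 1:e drops first: 756 orders
  if 5:u drops first: 504 orders
heap linearizations: 2520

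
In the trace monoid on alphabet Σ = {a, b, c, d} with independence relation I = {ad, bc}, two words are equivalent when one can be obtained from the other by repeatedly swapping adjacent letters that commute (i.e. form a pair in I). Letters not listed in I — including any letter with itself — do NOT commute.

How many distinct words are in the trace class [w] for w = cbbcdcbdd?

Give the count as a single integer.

12

drop 0:c onto floor
drop 1:b onto floor
drop 2:b onto {1:b}
drop 3:c onto {0:c}
drop 4:d onto {2:b, 3:c}
drop 5:c onto {4:d}
drop 6:b onto {4:d}
drop 7:d onto {5:c, 6:b}
drop 8:d onto {7:d}
ground layer = {0:c, 1:b}
drop-orders for the pieces not yet dropped (sum over which currently-grounded one goes next):
  1 to go: {8} 1
  2 to go: {7,8} 1
  3 to go: {5,7,8} 1  {6,7,8} 1
  4 to go: {5,6,7,8} 2
  5 to go: {4,5,6,7,8} 2
  6 to go: {2,4,5,6,7,8} 2  {3,4,5,6,7,8} 2
  7 to go: {0,3,4,5,6,7,8} 2  {1,2,4,5,6,7,8} 2  {2,3,4,5,6,7,8} 4
  if 0:c drops first: 6 orders
  if 1:b drops first: 6 orders
heap linearizations: 12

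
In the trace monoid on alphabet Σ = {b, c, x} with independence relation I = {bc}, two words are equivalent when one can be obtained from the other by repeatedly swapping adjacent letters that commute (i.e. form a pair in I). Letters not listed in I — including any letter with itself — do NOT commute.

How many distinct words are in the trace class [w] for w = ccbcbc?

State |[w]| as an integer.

15

piece 0:c — minimal
piece 1:c rests on {0:c}
piece 2:b — minimal
piece 3:c rests on {1:c}
piece 4:b rests on {2:b}
piece 5:c rests on {3:c}
minimal pieces: {0:c, 2:b}
ways to finish when only these pieces remain (= sum over removing one remaining piece with nothing left below it):
  1 left: {4}→1  {5}→1
  2 left: {2,4}→1  {3,5}→1  {4,5}→2
  3 left: {1,3,5}→1  {2,4,5}→3  {3,4,5}→3
  4 left: {0,1,3,5}→1  {1,3,4,5}→4  {2,3,4,5}→6
  placing 0:c first → 10 extensions
  placing 2:b first → 5 extensions
total linear extensions = 15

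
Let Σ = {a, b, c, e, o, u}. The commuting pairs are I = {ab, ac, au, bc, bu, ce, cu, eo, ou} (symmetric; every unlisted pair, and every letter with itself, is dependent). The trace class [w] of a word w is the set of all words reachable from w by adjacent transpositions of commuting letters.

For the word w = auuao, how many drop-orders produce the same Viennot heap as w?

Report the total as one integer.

10

0(a) covers ∅
1(u) covers ∅
2(u) covers 1:u
3(a) covers 0:a
4(o) covers 3:a
floor of heap: 0:a, 1:u
completions by unplaced set U, small U first (add the entries for U minus each lowest piece of U):
  |U|=1: {2}:1  {4}:1
  |U|=2: {1,2}:1  {2,4}:2  {3,4}:1
  |U|=3: {0,3,4}:1  {1,2,4}:3  {2,3,4}:3
  start at 0(a): 6
  start at 1(u): 4
sum over floor = 10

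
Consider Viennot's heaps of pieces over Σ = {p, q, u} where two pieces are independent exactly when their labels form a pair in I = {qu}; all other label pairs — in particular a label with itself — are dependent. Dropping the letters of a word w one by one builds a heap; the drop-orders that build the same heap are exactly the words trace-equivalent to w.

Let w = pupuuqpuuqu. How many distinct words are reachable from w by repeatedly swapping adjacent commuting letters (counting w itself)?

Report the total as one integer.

12

piece 0:p — minimal
piece 1:u rests on {0:p}
piece 2:p rests on {1:u}
piece 3:u rests on {2:p}
piece 4:u rests on {3:u}
piece 5:q rests on {2:p}
piece 6:p rests on {4:u, 5:q}
piece 7:u rests on {6:p}
piece 8:u rests on {7:u}
piece 9:q rests on {6:p}
piece 10:u rests on {8:u}
minimal pieces: {0:p}
ways to finish when only these pieces remain (= sum over removing one remaining piece with nothing left below it):
  1 left: {9}→1  {10}→1
  2 left: {8,10}→1  {9,10}→2
  3 left: {7,8,10}→1  {8,9,10}→3
  4 left: {7,8,9,10}→4
  5 left: {6,7,8,9,10}→4
  6 left: {4,6,7,8,9,10}→4  {5,6,7,8,9,10}→4
  7 left: {3,4,6,7,8,9,10}→4  {4,5,6,7,8,9,10}→8
  8 left: {3,4,5,6,7,8,9,10}→12
  9 left: {2,3,4,5,6,7,8,9,10}→12
  placing 0:p first → 12 extensions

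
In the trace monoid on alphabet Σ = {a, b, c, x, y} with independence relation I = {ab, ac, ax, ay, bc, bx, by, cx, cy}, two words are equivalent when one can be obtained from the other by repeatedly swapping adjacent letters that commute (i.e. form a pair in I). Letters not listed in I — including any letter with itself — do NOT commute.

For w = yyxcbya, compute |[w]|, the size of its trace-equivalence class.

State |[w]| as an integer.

210

drop 0:y onto floor
drop 1:y onto {0:y}
drop 2:x onto {1:y}
drop 3:c onto floor
drop 4:b onto floor
drop 5:y onto {2:x}
drop 6:a onto floor
ground layer = {0:y, 3:c, 4:b, 6:a}
drop-orders for the pieces not yet dropped (sum over which currently-grounded one goes next):
  1 to go: {3} 1  {4} 1  {5} 1  {6} 1
  2 to go: {2,5} 1  {3,4} 2  {3,5} 2  {3,6} 2  {4,5} 2  {4,6} 2  {5,6} 2
  3 to go: {1,2,5} 1  {2,3,5} 3  {2,4,5} 3  {2,5,6} 3  {3,4,5} 6  {3,4,6} 6  {3,5,6} 6  {4,5,6} 6
  4 to go: {0,1,2,5} 1  {1,2,3,5} 4  {1,2,4,5} 4  {1,2,5,6} 4  {2,3,4,5} 12  {2,3,5,6} 12  {2,4,5,6} 12  {3,4,5,6} 24
  5 to go: {0,1,2,3,5} 5  {0,1,2,4,5} 5  {0,1,2,5,6} 5  {1,2,3,4,5} 20  {1,2,3,5,6} 20  {1,2,4,5,6} 20  {2,3,4,5,6} 60
  if 0:y drops first: 120 orders
  if 3:c drops first: 30 orders
  if 4:b drops first: 30 orders
  if 6:a drops first: 30 orders
heap linearizations: 210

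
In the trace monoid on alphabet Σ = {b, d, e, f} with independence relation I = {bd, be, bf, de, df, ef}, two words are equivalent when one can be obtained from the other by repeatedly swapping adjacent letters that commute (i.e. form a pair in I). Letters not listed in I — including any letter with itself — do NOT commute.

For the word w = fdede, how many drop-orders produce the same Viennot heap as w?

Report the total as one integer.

30

0(f) covers ∅
1(d) covers ∅
2(e) covers ∅
3(d) covers 1:d
4(e) covers 2:e
floor of heap: 0:f, 1:d, 2:e
completions by unplaced set U, small U first (add the entries for U minus each lowest piece of U):
  |U|=1: {0}:1  {3}:1  {4}:1
  |U|=2: {0,3}:2  {0,4}:2  {1,3}:1  {2,4}:1  {3,4}:2
  |U|=3: {0,1,3}:3  {0,2,4}:3  {0,3,4}:6  {1,3,4}:3  {2,3,4}:3
  start at 0(f): 6
  start at 1(d): 12
  start at 2(e): 12
sum over floor = 30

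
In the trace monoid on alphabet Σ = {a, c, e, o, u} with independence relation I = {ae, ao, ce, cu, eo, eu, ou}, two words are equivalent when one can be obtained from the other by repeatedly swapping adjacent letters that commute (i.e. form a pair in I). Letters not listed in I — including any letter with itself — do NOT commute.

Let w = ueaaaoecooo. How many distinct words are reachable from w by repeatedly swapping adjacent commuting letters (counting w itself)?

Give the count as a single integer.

piece 0:u — minimal
piece 1:e — minimal
piece 2:a rests on {0:u}
piece 3:a rests on {2:a}
piece 4:a rests on {3:a}
piece 5:o — minimal
piece 6:e rests on {1:e}
piece 7:c rests on {4:a, 5:o}
piece 8:o rests on {7:c}
piece 9:o rests on {8:o}
piece 10:o rests on {9:o}
minimal pieces: {0:u, 1:e, 5:o}
ways to finish when only these pieces remain (= sum over removing one remaining piece with nothing left below it):
  1 left: {6}→1  {10}→1
  2 left: {1,6}→1  {6,10}→2  {9,10}→1
  3 left: {1,6,10}→3  {6,9,10}→3  {8,9,10}→1
  4 left: {1,6,9,10}→6  {6,8,9,10}→4  {7,8,9,10}→1
  5 left: {1,6,8,9,10}→10  {4,7,8,9,10}→1  {5,7,8,9,10}→1  {6,7,8,9,10}→5
  6 left: {1,6,7,8,9,10}→15  {3,4,7,8,9,10}→1  {4,5,7,8,9,10}→2  {4,6,7,8,9,10}→6  {5,6,7,8,9,10}→6
  7 left: {1,4,6,7,8,9,10}→21  {1,5,6,7,8,9,10}→21  {2,3,4,7,8,9,10}→1  {3,4,5,7,8,9,10}→3  {3,4,6,7,8,9,10}→7  {4,5,6,7,8,9,10}→14
  8 left: {0,2,3,4,7,8,9,10}→1  {1,3,4,6,7,8,9,10}→28  {1,4,5,6,7,8,9,10}→56  {2,3,4,5,7,8,9,10}→4  {2,3,4,6,7,8,9,10}→8  {3,4,5,6,7,8,9,10}→24
  9 left: {0,2,3,4,5,7,8,9,10}→5  {0,2,3,4,6,7,8,9,10}→9  {1,2,3,4,6,7,8,9,10}→36  {1,3,4,5,6,7,8,9,10}→108  {2,3,4,5,6,7,8,9,10}→36
  placing 0:u first → 180 extensions
  placing 1:e first → 50 extensions
  placing 5:o first → 45 extensions
total linear extensions = 275

275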